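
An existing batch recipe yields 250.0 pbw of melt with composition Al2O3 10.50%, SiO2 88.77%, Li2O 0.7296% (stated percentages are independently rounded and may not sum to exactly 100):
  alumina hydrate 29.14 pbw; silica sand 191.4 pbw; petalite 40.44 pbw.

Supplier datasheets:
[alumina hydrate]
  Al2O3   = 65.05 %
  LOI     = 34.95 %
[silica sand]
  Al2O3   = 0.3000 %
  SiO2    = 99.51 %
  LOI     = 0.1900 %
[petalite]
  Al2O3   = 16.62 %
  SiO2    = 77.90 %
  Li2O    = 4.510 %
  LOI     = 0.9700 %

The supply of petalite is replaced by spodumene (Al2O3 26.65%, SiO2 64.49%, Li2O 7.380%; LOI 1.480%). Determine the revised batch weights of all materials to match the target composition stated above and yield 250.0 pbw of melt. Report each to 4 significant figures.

Exact precision is maintained at each step; mid-chain values appear (rounded to 4 significant figures) in the printout; every reported value includes exactly one rounding; the derived quantities (ignition loss, the three compositions, the totals, net glass mass, the yield) are computed in exact precision starting from the weights at 250.0 pbw of glass, as set out in either problem or answer.
The oxide mass targets at 250.0 pbw melt:
  Al2O3: 10.50% × 250.0 = 26.25 pbw
  SiO2: 88.77% × 250.0 = 221.9 pbw
  Li2O: 0.7296% × 250.0 = 1.824 pbw
Verifying the oxide balance on the weights just shown, relative to the basis at hand (target by target, the sums agree within answer rounding):
  Al2O3: 29.27·0.6505 + 207.0·0.003000 + 24.72·0.2665 = 26.25 pbw (target 26.25 pbw)
  SiO2: 207.0·0.9951 + 24.72·0.6449 = 221.9 pbw (target 221.9 pbw)
  Li2O: 24.72·0.07380 = 1.824 pbw (target 1.824 pbw)
Auditing the glass mass value: whole batch net of LOI = 250.0 pbw (oxide target masses add up to 250.0 pbw; with the basis standing at 250.0 pbw — any gap is answer rounding).
Batch total: Σ batch = 261.0 pbw; LOI loss = Σ batch·LOI = 10.99 pbw; yield, glass over the total, = 95.79%.

Revised batch per 250.0 pbw melt:
  alumina hydrate: 29.27 pbw
  silica sand: 207.0 pbw
  spodumene: 24.72 pbw
Total batch = 261.0 pbw; LOI loss = 10.99 pbw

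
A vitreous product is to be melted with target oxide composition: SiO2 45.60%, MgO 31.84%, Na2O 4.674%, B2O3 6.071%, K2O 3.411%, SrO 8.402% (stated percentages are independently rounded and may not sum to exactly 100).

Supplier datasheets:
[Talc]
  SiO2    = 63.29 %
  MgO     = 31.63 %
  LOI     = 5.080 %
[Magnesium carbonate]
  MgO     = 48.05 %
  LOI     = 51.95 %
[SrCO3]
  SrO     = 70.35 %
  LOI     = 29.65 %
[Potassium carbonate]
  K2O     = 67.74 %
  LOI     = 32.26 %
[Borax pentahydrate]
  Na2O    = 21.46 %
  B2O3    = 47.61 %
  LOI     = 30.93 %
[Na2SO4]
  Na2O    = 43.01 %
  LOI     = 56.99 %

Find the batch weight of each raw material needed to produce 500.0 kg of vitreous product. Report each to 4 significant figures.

Batch per 500.0 kg vitreous product:
  Talc: 360.2 kg
  Magnesium carbonate: 94.18 kg
  SrCO3: 59.72 kg
  Potassium carbonate: 25.18 kg
  Borax pentahydrate: 63.76 kg
  Na2SO4: 22.52 kg
Total batch = 625.6 kg; LOI loss = 125.6 kg; yield = 79.92%

Values along the way appear rounded to 4 significant digits when written out — each numeric step carries full float precision in all steps; every reported result receives exactly one rounding. All derived quantities, including totals, the yield, the six compositions, net glass mass, ignition loss, are recomputed using the weight values per 500.0 kg of glass in full precision as written in question or answer.
The oxide mass targets at 500.0 kg vitreous product:
  SiO2: 45.60% × 500.0 = 228.0 kg
  MgO: 31.84% × 500.0 = 159.2 kg
  Na2O: 4.674% × 500.0 = 23.37 kg
  B2O3: 6.071% × 500.0 = 30.36 kg
  K2O: 3.411% × 500.0 = 17.06 kg
  SrO: 8.402% × 500.0 = 42.01 kg
Mass-balance tally per oxide with the batch weights as given, for the quoted basis mass (target by target, the sums agree exact up to rounding of places):
  SiO2: 360.2·0.6329 = 228.0 kg (target 228.0 kg)
  MgO: 360.2·0.3163 + 94.18·0.4805 = 159.2 kg (target 159.2 kg)
  Na2O: 63.76·0.2146 + 22.52·0.4301 = 23.37 kg (target 23.37 kg)
  B2O3: 63.76·0.4761 = 30.36 kg (target 30.36 kg)
  K2O: 25.18·0.6774 = 17.06 kg (target 17.06 kg)
  SrO: 59.72·0.7035 = 42.01 kg (target 42.01 kg)
Consistency of the glass mass: batch Σ − ignition loss = 500.0 kg (summing oxide targets gives 500.0 kg; versus the stated basis of 500.0 kg — deltas are rounding alone).
Batch grand total — Σ batch = 625.6 kg; LOI loss = Σ batch·LOI = 125.6 kg; yield: glass divided by total = 79.92%.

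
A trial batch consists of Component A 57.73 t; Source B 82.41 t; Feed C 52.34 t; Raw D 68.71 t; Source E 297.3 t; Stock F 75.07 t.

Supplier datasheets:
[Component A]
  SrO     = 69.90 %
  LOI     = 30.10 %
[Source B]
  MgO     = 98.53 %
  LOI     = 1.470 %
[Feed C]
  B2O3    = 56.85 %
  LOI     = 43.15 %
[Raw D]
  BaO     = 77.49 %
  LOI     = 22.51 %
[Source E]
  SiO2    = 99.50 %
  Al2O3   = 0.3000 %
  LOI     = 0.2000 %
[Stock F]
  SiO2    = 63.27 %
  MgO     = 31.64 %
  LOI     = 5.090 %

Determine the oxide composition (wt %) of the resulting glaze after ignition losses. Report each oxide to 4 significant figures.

Glass mass = 572.5 t (batch 633.6 − LOI 61.06).
Composition: BaO 9.300%, SrO 7.049%, B2O3 5.197%, SiO2 59.97%, MgO 18.33%, Al2O3 0.1558%

All arithmetic keeps exact precision in every operation; the intermediate values are printed, rounded to 4 significant figures, in the working — every reported figure is rounded only once — the derived quantities, including LOI, glass mass, the totals, six oxide percentages, yield, are recomputed using the weight values at 572.5 t of glass at full float precision, as given in problem or answer.
Delivered oxide masses:
  BaO: 68.71·0.7749 = 53.24 t
  SrO: 57.73·0.6990 = 40.35 t
  B2O3: 52.34·0.5685 = 29.76 t
  SiO2: 297.3·0.9950 + 75.07·0.6327 = 343.3 t
  MgO: 82.41·0.9853 + 75.07·0.3164 = 105.0 t
  Al2O3: 297.3·0.003000 = 0.8919 t
LOI: 57.73·0.3010 + 82.41·0.01470 + 52.34·0.4315 + 68.71·0.2251 + 297.3·0.002000 + 75.07·0.05090 = 61.06 t
Resulting glass, batch − LOI: 633.6 − 61.06 = 572.5 t (matching Σ of the oxides)
wt %: oxide over glass, times 100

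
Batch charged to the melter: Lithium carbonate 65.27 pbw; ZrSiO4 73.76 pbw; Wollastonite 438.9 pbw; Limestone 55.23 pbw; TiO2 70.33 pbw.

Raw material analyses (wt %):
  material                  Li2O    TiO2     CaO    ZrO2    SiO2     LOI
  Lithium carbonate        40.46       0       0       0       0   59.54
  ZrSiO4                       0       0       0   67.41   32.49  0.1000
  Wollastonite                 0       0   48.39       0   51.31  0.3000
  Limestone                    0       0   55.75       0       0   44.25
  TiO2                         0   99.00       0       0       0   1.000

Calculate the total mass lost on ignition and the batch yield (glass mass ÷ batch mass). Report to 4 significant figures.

LOI loss = 65.39 pbw; glass = 638.1 pbw; yield = 90.70%

The intermediate values are shown with 4-significant-figure rounding within the worked lines; each numeric step carries full precision through the solve. Every reported figure includes exactly one rounding. The derived quantities are rebuilt at exact precision (net glass mass, the yield, the five compositions, ignition loss, totals) from the weighed amounts for 638.1 pbw of glass as written in the problem or the answer.
Each material's LOI contribution:
  Lithium carbonate: 65.27 × 0.5954 = 38.86 pbw
  ZrSiO4: 73.76 × 0.001000 = 0.07376 pbw
  Wollastonite: 438.9 × 0.003000 = 1.317 pbw
  Limestone: 55.23 × 0.4425 = 24.44 pbw
  TiO2: 70.33 × 0.01000 = 0.7033 pbw
Total LOI = 65.39 pbw
Glass = batch − LOI = 703.5 − 65.39 = 638.1 pbw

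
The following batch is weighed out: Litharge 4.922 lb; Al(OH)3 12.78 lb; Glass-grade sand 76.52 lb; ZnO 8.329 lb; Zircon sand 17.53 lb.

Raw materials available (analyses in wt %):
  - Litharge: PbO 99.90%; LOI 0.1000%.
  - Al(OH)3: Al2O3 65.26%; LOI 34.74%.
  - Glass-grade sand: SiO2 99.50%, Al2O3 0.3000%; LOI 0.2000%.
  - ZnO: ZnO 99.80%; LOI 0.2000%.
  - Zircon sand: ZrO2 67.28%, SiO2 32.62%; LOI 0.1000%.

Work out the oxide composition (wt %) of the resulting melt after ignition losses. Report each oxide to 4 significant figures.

Intermediates are printed with 4-significant-figure rounding across the worked steps — each numeric step keeps full precision from start to finish. Exactly one rounding lands on every reported result — all derived quantities are computed from the batch weights for 115.4 lb of glass at full float precision (ignition loss, the yield, totals, the five compositions, net glass mass) as written in the problem or the answer.
Oxide-by-oxide delivered mass:
  ZrO2: 17.53·0.6728 = 11.79 lb
  PbO: 4.922·0.9990 = 4.917 lb
  SiO2: 76.52·0.9950 + 17.53·0.3262 = 81.86 lb
  ZnO: 8.329·0.9980 = 8.312 lb
  Al2O3: 12.78·0.6526 + 76.52·0.003000 = 8.570 lb
LOI: 4.922·0.001000 + 12.78·0.3474 + 76.52·0.002000 + 8.329·0.002000 + 17.53·0.001000 = 4.632 lb
Resulting glass, batch − LOI: 120.1 − 4.632 = 115.4 lb (equal to the oxide-mass sum)
percent by weight: oxide/glass ×100

Glass mass = 115.4 lb (batch 120.1 − LOI 4.632).
Composition: ZrO2 10.22%, PbO 4.259%, SiO2 70.90%, ZnO 7.200%, Al2O3 7.423%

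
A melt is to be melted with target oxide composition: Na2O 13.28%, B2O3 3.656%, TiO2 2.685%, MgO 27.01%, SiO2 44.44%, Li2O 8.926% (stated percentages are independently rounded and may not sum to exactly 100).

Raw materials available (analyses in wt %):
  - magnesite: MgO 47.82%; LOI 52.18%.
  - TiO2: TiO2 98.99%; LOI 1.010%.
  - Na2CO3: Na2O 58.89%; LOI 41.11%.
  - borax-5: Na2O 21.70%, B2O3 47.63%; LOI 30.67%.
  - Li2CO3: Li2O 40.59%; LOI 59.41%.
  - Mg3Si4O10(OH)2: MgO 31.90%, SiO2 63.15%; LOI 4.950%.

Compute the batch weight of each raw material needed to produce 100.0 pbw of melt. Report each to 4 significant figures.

Batch per 100.0 pbw melt:
  magnesite: 9.538 pbw
  TiO2: 2.712 pbw
  Na2CO3: 19.72 pbw
  borax-5: 7.676 pbw
  Li2CO3: 21.99 pbw
  Mg3Si4O10(OH)2: 70.37 pbw
Total batch = 132.0 pbw; LOI loss = 32.01 pbw; yield = 75.75%

All arithmetic maintains full precision throughout. Mid-chain values appear (rounded to 4 significant figures) alongside each step. A single rounding produces each reported number; the derived quantities (glass mass, LOI, the yield, the six compositions, totals) are re-derived in exact precision from the weighed amounts on 100.0 pbw of glass, as quoted within the problem or the answer.
Target oxide masses per 100.0 pbw melt:
  Na2O: 13.28% × 100.0 = 13.28 pbw
  B2O3: 3.656% × 100.0 = 3.656 pbw
  TiO2: 2.685% × 100.0 = 2.685 pbw
  MgO: 27.01% × 100.0 = 27.01 pbw
  SiO2: 44.44% × 100.0 = 44.44 pbw
  Li2O: 8.926% × 100.0 = 8.926 pbw
Sums-versus-targets review on the weights just shown, at the basis given (target by target, the sums agree exact up to rounding of places):
  Na2O: 19.72·0.5889 + 7.676·0.2170 = 13.28 pbw (target 13.28 pbw)
  B2O3: 7.676·0.4763 = 3.656 pbw (target 3.656 pbw)
  TiO2: 2.712·0.9899 = 2.685 pbw (target 2.685 pbw)
  MgO: 9.538·0.4782 + 70.37·0.3190 = 27.01 pbw (target 27.01 pbw)
  SiO2: 70.37·0.6315 = 44.44 pbw (target 44.44 pbw)
  Li2O: 21.99·0.4059 = 8.926 pbw (target 8.926 pbw)
Glass mass check: batch Σ − ignition loss = 99.99 pbw (the Σ of target masses is 100.0 pbw; stated basis 100.0 pbw — rounding explains the deltas).
Total batch = Σ batch = 132.0 pbw; loss to ignition Σ batch·LOI = 32.01 pbw; glass ÷ batch gives a yield of 75.75%.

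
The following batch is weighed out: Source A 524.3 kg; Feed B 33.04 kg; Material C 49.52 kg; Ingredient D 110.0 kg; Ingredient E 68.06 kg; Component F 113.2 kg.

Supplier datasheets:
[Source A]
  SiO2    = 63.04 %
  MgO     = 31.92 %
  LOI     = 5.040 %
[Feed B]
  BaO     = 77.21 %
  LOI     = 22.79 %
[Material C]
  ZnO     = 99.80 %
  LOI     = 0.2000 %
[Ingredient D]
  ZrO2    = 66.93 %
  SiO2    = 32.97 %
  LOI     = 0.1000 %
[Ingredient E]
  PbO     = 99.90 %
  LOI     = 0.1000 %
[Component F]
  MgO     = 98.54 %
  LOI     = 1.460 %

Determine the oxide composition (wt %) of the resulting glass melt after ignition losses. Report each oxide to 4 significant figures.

Glass mass = 862.2 kg (batch 898.1 − LOI 35.88).
Composition: ZnO 5.732%, BaO 2.959%, PbO 7.886%, ZrO2 8.539%, SiO2 42.54%, MgO 32.35%

Working values appear (rounded to 4 significant figures) across the worked steps — exact precision is maintained in every operation. A single rounding finalizes every reported number. All derived quantities (the six compositions, the yield, totals, glass mass, ignition loss) are carried at full float precision using the weight values on 862.2 kg of glass exactly as printed in either problem or answer.
Mass of each oxide from the mix:
  ZnO: 49.52·0.9980 = 49.42 kg
  BaO: 33.04·0.7721 = 25.51 kg
  PbO: 68.06·0.9990 = 67.99 kg
  ZrO2: 110.0·0.6693 = 73.62 kg
  SiO2: 524.3·0.6304 + 110.0·0.3297 = 366.8 kg
  MgO: 524.3·0.3192 + 113.2·0.9854 = 278.9 kg
LOI: 524.3·0.05040 + 33.04·0.2279 + 49.52·0.002000 + 110.0·0.001000 + 68.06·0.001000 + 113.2·0.01460 = 35.88 kg
Glass mass = batch − LOI = 898.1 − 35.88 = 862.2 kg (equal to the oxide-mass sum)
percent by weight: oxide/glass ×100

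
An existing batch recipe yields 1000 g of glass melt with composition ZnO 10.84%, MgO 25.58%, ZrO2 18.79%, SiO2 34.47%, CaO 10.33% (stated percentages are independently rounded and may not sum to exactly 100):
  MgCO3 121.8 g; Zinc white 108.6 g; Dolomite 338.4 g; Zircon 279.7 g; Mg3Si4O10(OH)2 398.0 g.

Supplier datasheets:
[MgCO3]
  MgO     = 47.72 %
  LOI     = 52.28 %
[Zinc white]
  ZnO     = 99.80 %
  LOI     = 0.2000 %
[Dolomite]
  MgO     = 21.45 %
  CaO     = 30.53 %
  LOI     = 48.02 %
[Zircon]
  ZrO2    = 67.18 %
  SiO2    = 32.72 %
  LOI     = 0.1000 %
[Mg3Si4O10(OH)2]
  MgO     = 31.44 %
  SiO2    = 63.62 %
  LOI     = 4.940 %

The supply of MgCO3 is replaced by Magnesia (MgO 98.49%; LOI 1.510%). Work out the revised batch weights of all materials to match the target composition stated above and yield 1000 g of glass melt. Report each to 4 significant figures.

In-progress results appear, with 4-significant-digit rounding, on the page. All internal work maintains exact precision in every operation — a single rounding produces every reported value — derived quantities, including the totals, net glass mass, the five compositions, ignition loss, the yield, are recomputed using the weight values for 1000 g of glass at full precision as they appear in either problem or answer.
Target oxide masses per 1000 g glass melt:
  ZnO: 10.84% × 1000 = 108.4 g
  MgO: 25.58% × 1000 = 255.8 g
  ZrO2: 18.79% × 1000 = 187.9 g
  SiO2: 34.47% × 1000 = 344.7 g
  CaO: 10.33% × 1000 = 103.3 g
Verifying the oxide balance on the weights just shown, relative to the basis at hand (sum by sum, the targets are met modulo rounding of the values):
  ZnO: 108.6·0.9980 = 108.4 g (target 108.4 g)
  MgO: 58.99·0.9849 + 338.4·0.2145 + 398.0·0.3144 = 255.8 g (target 255.8 g)
  ZrO2: 279.7·0.6718 = 187.9 g (target 187.9 g)
  SiO2: 279.7·0.3272 + 398.0·0.6362 = 344.7 g (target 344.7 g)
  CaO: 338.4·0.3053 = 103.3 g (target 103.3 g)
Auditing the glass mass value: net batch after ignition = 1000 g (summing oxide targets gives 1000 g; the stated basis being 1000 g — deltas are rounding alone).
Batch grand total — Σ batch = 1184 g; LOI removed, Σ of batch·LOI: 183.5 g; yield = glass ÷ total batch = 84.49%.

Revised batch per 1000 g glass melt:
  Magnesia: 58.99 g
  Zinc white: 108.6 g
  Dolomite: 338.4 g
  Zircon: 279.7 g
  Mg3Si4O10(OH)2: 398.0 g
Total batch = 1184 g; LOI loss = 183.5 g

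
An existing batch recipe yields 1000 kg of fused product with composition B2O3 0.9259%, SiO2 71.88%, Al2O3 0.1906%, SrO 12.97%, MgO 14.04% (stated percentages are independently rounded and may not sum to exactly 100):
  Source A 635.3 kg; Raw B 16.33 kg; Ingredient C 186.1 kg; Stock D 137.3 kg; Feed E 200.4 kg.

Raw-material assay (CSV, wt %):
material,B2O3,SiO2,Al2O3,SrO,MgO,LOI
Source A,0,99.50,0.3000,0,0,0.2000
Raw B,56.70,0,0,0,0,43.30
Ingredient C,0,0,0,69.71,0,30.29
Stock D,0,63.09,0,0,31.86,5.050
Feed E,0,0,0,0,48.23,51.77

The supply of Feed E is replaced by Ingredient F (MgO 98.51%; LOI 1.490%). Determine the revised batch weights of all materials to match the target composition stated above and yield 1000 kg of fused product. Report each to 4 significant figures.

Revised batch per 1000 kg fused product:
  Source A: 635.3 kg
  Raw B: 16.33 kg
  Ingredient C: 186.1 kg
  Stock D: 137.3 kg
  Ingredient F: 98.11 kg
Total batch = 1073 kg; LOI loss = 73.11 kg

Mid-chain values are shown rounded to 4 significant digits at each printed step. The working math maintains full float precision from first step to last; every reported result undergoes a single rounding — the derived quantities (the five compositions, the totals, yield, glass mass, LOI) are computed in exact precision from the batch weights for 1000 kg of glass as written in problem or answer.
Oxide mass targets, per 1000 kg fused product:
  B2O3: 0.9259% × 1000 = 9.259 kg
  SiO2: 71.88% × 1000 = 718.8 kg
  Al2O3: 0.1906% × 1000 = 1.906 kg
  SrO: 12.97% × 1000 = 129.7 kg
  MgO: 14.04% × 1000 = 140.4 kg
Verifying the oxide balance given the weights on record, against the basis in use (oxide sums agree with the targets once rounding is allowed for):
  B2O3: 16.33·0.5670 = 9.259 kg (target 9.259 kg)
  SiO2: 635.3·0.9950 + 137.3·0.6309 = 718.7 kg (target 718.8 kg)
  Al2O3: 635.3·0.003000 = 1.906 kg (target 1.906 kg)
  SrO: 186.1·0.6971 = 129.7 kg (target 129.7 kg)
  MgO: 137.3·0.3186 + 98.11·0.9851 = 140.4 kg (target 140.4 kg)
Glass-mass bookkeeping: batch total minus LOI = 1000 kg (the targets, summed, come to 1000 kg; against the stated basis, 1000 kg — any gap is answer rounding).
Batch grand total — Σ batch = 1073 kg; LOI loss = Σ batch·LOI = 73.11 kg; yield: glass divided by total = 93.19%.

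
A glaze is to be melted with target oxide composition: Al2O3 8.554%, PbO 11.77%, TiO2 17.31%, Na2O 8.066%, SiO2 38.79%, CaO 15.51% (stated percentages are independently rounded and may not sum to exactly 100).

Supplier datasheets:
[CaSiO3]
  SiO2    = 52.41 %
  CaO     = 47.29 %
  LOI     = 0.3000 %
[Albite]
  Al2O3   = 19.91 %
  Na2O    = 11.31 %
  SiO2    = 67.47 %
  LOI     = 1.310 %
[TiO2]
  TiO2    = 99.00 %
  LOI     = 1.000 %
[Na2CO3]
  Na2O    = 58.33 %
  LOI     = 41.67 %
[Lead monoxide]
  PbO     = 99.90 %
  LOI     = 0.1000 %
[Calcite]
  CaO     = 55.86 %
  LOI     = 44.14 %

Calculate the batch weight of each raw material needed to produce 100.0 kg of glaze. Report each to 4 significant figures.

All internal work runs at full precision throughout; working values appear rounded off to 4 significant digits between the steps — every reported result sees exactly one rounding; derived quantities (net glass mass, totals, LOI, the six compositions, yield) are recomputed in full precision using the weight values at 100.0 kg of glass as written in problem or answer.
Target masses of each oxide per 100.0 kg glaze:
  Al2O3: 8.554% × 100.0 = 8.554 kg
  PbO: 11.77% × 100.0 = 11.77 kg
  TiO2: 17.31% × 100.0 = 17.31 kg
  Na2O: 8.066% × 100.0 = 8.066 kg
  SiO2: 38.79% × 100.0 = 38.79 kg
  CaO: 15.51% × 100.0 = 15.51 kg
Verifying the oxide balance on the weights just shown, relative to the basis at hand (sums match the target masses inside rounding margins):
  Al2O3: 42.96·0.1991 = 8.553 kg (target 8.554 kg)
  PbO: 11.78·0.9990 = 11.77 kg (target 11.77 kg)
  TiO2: 17.48·0.9900 = 17.31 kg (target 17.31 kg)
  Na2O: 42.96·0.1131 + 5.498·0.5833 = 8.066 kg (target 8.066 kg)
  SiO2: 18.70·0.5241 + 42.96·0.6747 = 38.79 kg (target 38.79 kg)
  CaO: 18.70·0.4729 + 11.93·0.5586 = 15.51 kg (target 15.51 kg)
Glass-mass closure: total charge less LOI = 99.99 kg (the Σ of target masses is 100.0 kg; versus the stated basis of 100.0 kg — a pure rounding effect).
Summing the batch: Σ batch = 108.3 kg; ignition loss, Σ(batch × LOI) = 8.362 kg; glass ÷ batch gives a yield of 92.28%.

Batch per 100.0 kg glaze:
  CaSiO3: 18.70 kg
  Albite: 42.96 kg
  TiO2: 17.48 kg
  Na2CO3: 5.498 kg
  Lead monoxide: 11.78 kg
  Calcite: 11.93 kg
Total batch = 108.3 kg; LOI loss = 8.362 kg; yield = 92.28%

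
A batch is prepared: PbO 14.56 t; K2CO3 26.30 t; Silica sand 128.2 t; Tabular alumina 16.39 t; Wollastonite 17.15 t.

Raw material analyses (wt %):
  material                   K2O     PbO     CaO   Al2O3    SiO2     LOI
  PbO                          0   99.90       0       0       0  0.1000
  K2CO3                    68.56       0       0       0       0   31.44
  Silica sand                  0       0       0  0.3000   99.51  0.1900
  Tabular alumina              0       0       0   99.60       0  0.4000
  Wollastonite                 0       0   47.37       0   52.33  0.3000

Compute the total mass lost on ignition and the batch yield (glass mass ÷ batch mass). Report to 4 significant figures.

LOI loss = 8.644 t; glass = 194.0 t; yield = 95.73%

All internal work runs at full precision at all times. Mid-chain values appear, rounded to 4 significant digits, alongside each step — every reported value carries a single rounding. Derived quantities are recomputed at exact precision (the yield, the five compositions, net glass mass, ignition loss, the totals) from the weighed amounts at 194.0 t of glass as quoted within question or answer.
Per-material ignition loss:
  PbO: 14.56 × 0.001000 = 0.01456 t
  K2CO3: 26.30 × 0.3144 = 8.269 t
  Silica sand: 128.2 × 0.001900 = 0.2436 t
  Tabular alumina: 16.39 × 0.004000 = 0.06556 t
  Wollastonite: 17.15 × 0.003000 = 0.05145 t
Total LOI = 8.644 t
Glass = batch − LOI = 202.6 − 8.644 = 194.0 t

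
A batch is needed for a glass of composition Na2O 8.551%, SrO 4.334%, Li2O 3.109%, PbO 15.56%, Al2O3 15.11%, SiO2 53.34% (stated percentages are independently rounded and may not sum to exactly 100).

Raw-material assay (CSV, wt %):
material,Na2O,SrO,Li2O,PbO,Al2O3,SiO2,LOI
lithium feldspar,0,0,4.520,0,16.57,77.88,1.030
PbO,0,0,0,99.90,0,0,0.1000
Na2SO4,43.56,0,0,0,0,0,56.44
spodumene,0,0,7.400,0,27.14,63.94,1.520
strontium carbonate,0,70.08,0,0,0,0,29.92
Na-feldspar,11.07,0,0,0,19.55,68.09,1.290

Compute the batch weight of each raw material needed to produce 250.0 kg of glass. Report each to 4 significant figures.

Batch per 250.0 kg glass:
  lithium feldspar: 87.28 kg
  PbO: 38.94 kg
  Na2SO4: 37.02 kg
  spodumene: 51.72 kg
  strontium carbonate: 15.46 kg
  Na-feldspar: 47.44 kg
Total batch = 277.9 kg; LOI loss = 27.86 kg; yield = 89.97%

The working math holds exact precision through every step — intermediates are rounded off to 4 significant digits when quoted — every reported value is rounded just once; the derived quantities (six oxide percentages, the yield, LOI, net glass mass, the totals) are recomputed at full precision using the weight values on 250.0 kg of glass as given in question or answer.
Oxide mass targets, per 250.0 kg glass:
  Na2O: 8.551% × 250.0 = 21.38 kg
  SrO: 4.334% × 250.0 = 10.84 kg
  Li2O: 3.109% × 250.0 = 7.772 kg
  PbO: 15.56% × 250.0 = 38.90 kg
  Al2O3: 15.11% × 250.0 = 37.78 kg
  SiO2: 53.34% × 250.0 = 133.4 kg
Per-oxide balance check given the weights on record, against the basis in use (each sum matches its target mass net of answer rounding effects):
  Na2O: 37.02·0.4356 + 47.44·0.1107 = 21.38 kg (target 21.38 kg)
  SrO: 15.46·0.7008 = 10.83 kg (target 10.84 kg)
  Li2O: 87.28·0.04520 + 51.72·0.07400 = 7.772 kg (target 7.772 kg)
  PbO: 38.94·0.9990 = 38.90 kg (target 38.90 kg)
  Al2O3: 87.28·0.1657 + 51.72·0.2714 + 47.44·0.1955 = 37.77 kg (target 37.78 kg)
  SiO2: 87.28·0.7788 + 51.72·0.6394 + 47.44·0.6809 = 133.3 kg (target 133.4 kg)
Mass balance on the glass: the batch minus its LOI: 250.0 kg (the Σ of target masses is 250.0 kg; against the stated basis, 250.0 kg — deltas are rounding alone).
Batch grand total — Σ batch = 277.9 kg; Σ batch·LOI gives LOI loss = 27.86 kg; the yield ratio, glass ÷ batch: 89.97%.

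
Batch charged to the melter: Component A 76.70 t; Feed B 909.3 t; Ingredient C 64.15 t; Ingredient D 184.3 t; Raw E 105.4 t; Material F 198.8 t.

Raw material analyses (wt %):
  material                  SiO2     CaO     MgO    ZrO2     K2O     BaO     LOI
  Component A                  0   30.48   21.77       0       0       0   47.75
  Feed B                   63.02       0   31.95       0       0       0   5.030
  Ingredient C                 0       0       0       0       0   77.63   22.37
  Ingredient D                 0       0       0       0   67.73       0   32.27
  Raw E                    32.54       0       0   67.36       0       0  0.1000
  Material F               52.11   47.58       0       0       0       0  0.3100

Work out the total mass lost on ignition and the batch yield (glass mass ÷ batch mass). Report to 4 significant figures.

In-progress results are displayed, rounded to 4 significant digits, at each printed step. The working math maintains full float precision from first step to last; each reported number undergoes a single rounding. The derived quantities are carried in full precision (totals, net glass mass, six oxide percentages, yield, LOI) starting from the weights per 1382 t of glass, exactly as printed in the question or the answer.
Material-by-material LOI:
  Component A: 76.70 × 0.4775 = 36.62 t
  Feed B: 909.3 × 0.05030 = 45.74 t
  Ingredient C: 64.15 × 0.2237 = 14.35 t
  Ingredient D: 184.3 × 0.3227 = 59.47 t
  Raw E: 105.4 × 0.001000 = 0.1054 t
  Material F: 198.8 × 0.003100 = 0.6163 t
Total LOI = 156.9 t
Glass = batch − LOI = 1539 − 156.9 = 1382 t

LOI loss = 156.9 t; glass = 1382 t; yield = 89.80%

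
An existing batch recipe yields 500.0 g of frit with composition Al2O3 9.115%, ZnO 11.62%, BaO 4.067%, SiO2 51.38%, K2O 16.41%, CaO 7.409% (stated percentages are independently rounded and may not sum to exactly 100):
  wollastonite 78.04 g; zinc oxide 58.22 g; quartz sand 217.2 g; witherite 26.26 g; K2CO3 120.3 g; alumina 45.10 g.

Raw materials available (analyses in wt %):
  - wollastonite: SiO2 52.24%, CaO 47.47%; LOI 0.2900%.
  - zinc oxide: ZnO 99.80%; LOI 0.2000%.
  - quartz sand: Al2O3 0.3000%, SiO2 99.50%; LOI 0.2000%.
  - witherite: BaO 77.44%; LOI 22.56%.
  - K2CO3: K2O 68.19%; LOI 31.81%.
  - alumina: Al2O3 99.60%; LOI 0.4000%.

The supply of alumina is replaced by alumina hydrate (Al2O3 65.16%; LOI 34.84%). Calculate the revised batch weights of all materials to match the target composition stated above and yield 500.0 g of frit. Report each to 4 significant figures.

Working values are printed (rounded to 4 significant figures) when written out — each numeric step carries exact precision through the solve. Exactly one rounding lands on every reported value — derived quantities are carried in full precision (yield, six oxide percentages, glass mass, LOI, totals) from the weighed amounts at 500.0 g of glass precisely as stated by the question or the answer.
Oxide-by-oxide targets in 500.0 g frit:
  Al2O3: 9.115% × 500.0 = 45.58 g
  ZnO: 11.62% × 500.0 = 58.10 g
  BaO: 4.067% × 500.0 = 20.34 g
  SiO2: 51.38% × 500.0 = 256.9 g
  K2O: 16.41% × 500.0 = 82.05 g
  CaO: 7.409% × 500.0 = 37.04 g
Checking each oxide sum using the reported weights, for the quoted basis mass (each sum matches its target mass up to rounding of the answer):
  Al2O3: 217.2·0.003000 + 68.94·0.6516 = 45.57 g (target 45.58 g)
  ZnO: 58.22·0.9980 = 58.10 g (target 58.10 g)
  BaO: 26.26·0.7744 = 20.34 g (target 20.34 g)
  SiO2: 78.04·0.5224 + 217.2·0.9950 = 256.9 g (target 256.9 g)
  K2O: 120.3·0.6819 = 82.03 g (target 82.05 g)
  CaO: 78.04·0.4747 = 37.05 g (target 37.04 g)
Consistency of the glass mass: total batch − LOI = 500.0 g (per-oxide target masses sum to 500.0 g; with the basis standing at 500.0 g — any gap is answer rounding).
Adding the batch up: Σ batch = 569.0 g; Σ batch·LOI gives LOI loss = 68.99 g; the yield ratio, glass ÷ batch: 87.87%.

Revised batch per 500.0 g frit:
  wollastonite: 78.04 g
  zinc oxide: 58.22 g
  quartz sand: 217.2 g
  witherite: 26.26 g
  K2CO3: 120.3 g
  alumina hydrate: 68.94 g
Total batch = 569.0 g; LOI loss = 68.99 g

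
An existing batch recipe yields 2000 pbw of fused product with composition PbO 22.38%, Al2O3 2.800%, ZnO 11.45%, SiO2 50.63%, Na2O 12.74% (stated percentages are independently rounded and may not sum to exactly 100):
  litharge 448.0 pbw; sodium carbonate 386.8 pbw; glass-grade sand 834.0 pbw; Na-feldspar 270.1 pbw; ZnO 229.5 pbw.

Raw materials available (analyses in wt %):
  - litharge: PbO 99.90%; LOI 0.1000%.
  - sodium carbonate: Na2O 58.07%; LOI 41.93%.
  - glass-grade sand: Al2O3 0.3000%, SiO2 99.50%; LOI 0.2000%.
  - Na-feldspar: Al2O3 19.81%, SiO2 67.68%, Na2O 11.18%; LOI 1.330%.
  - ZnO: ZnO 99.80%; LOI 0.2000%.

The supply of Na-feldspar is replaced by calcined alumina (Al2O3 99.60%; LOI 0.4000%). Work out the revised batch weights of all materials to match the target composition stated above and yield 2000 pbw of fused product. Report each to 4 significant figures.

All internal work holds full float precision end to end — the intermediate values are printed (rounded to 4 significant figures) as written; a single rounding yields every reported result — all derived quantities are rebuilt starting from the weights at 2000 pbw of glass at full float precision (five oxide percentages, glass mass, yield, ignition loss, totals) as written in the problem or answer text.
Per-oxide target masses for 2000 pbw fused product:
  PbO: 22.38% × 2000 = 447.6 pbw
  Al2O3: 2.800% × 2000 = 56.00 pbw
  ZnO: 11.45% × 2000 = 229.0 pbw
  SiO2: 50.63% × 2000 = 1013 pbw
  Na2O: 12.74% × 2000 = 254.8 pbw
Mass-balance tally per oxide from the weights as reported, under the basis named above (summed amounts equal target values given rounding of the digits):
  PbO: 448.0·0.9990 = 447.6 pbw (target 447.6 pbw)
  Al2O3: 1018·0.003000 + 53.16·0.9960 = 56.00 pbw (target 56.00 pbw)
  ZnO: 229.5·0.9980 = 229.0 pbw (target 229.0 pbw)
  SiO2: 1018·0.9950 = 1013 pbw (target 1013 pbw)
  Na2O: 438.8·0.5807 = 254.8 pbw (target 254.8 pbw)
Glass-mass sanity pass: Σ batch − LOI loss = 2000 pbw (per-oxide target masses sum to 2000 pbw; versus the stated basis of 2000 pbw — deltas are rounding alone).
Total batch = Σ batch = 2187 pbw; LOI removed, Σ of batch·LOI: 187.1 pbw; the yield ratio, glass ÷ batch: 91.44%.

Revised batch per 2000 pbw fused product:
  litharge: 448.0 pbw
  sodium carbonate: 438.8 pbw
  glass-grade sand: 1018 pbw
  calcined alumina: 53.16 pbw
  ZnO: 229.5 pbw
Total batch = 2187 pbw; LOI loss = 187.1 pbw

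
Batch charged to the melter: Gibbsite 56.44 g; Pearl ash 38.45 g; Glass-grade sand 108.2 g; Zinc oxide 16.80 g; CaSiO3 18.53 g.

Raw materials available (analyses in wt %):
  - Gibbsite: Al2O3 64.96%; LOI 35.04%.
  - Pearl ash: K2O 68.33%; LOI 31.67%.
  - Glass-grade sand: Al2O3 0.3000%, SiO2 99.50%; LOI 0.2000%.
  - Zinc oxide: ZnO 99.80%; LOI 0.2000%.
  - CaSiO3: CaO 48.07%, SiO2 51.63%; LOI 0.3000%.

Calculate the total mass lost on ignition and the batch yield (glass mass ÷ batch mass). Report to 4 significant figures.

LOI loss = 32.26 g; glass = 206.2 g; yield = 86.47%

All arithmetic holds full precision throughout — rounding to four significant figures applies to every working value as displayed; every reported figure is rounded a single time; all derived quantities are rebuilt in full float precision (the five compositions, the totals, net glass mass, the yield, ignition loss) from the weighed amounts at 206.2 g of glass, exactly as printed in problem or answer.
Material-by-material LOI:
  Gibbsite: 56.44 × 0.3504 = 19.78 g
  Pearl ash: 38.45 × 0.3167 = 12.18 g
  Glass-grade sand: 108.2 × 0.002000 = 0.2164 g
  Zinc oxide: 16.80 × 0.002000 = 0.03360 g
  CaSiO3: 18.53 × 0.003000 = 0.05559 g
Total LOI = 32.26 g
Glass = batch − LOI = 238.4 − 32.26 = 206.2 g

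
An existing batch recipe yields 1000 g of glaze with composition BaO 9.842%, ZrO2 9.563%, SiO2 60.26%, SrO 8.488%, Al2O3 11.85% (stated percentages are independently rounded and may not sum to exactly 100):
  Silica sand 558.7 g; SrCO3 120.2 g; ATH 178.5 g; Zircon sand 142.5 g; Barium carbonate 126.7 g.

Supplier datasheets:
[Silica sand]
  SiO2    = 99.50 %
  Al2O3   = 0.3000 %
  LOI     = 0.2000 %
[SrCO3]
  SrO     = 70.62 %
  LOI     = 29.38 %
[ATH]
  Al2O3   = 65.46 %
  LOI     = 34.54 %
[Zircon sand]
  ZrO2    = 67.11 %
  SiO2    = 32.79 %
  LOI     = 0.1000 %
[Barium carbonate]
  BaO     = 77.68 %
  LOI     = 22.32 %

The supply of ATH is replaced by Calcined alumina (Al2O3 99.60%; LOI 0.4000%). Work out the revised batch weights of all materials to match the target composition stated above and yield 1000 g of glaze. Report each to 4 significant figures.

Revised batch per 1000 g glaze:
  Silica sand: 558.7 g
  SrCO3: 120.2 g
  Calcined alumina: 117.3 g
  Zircon sand: 142.5 g
  Barium carbonate: 126.7 g
Total batch = 1065 g; LOI loss = 65.32 g

All arithmetic maintains exact precision from start to finish; values along the way are printed, rounded to four significant figures, in the printout. Each reported result is rounded once only — the derived quantities (five oxide percentages, ignition loss, the totals, net glass mass, yield) are carried in full precision using the weight values per 1000 g of glass, as quoted within problem or answer.
Per-oxide target masses for 1000 g glaze:
  BaO: 9.842% × 1000 = 98.42 g
  ZrO2: 9.563% × 1000 = 95.63 g
  SiO2: 60.26% × 1000 = 602.6 g
  SrO: 8.488% × 1000 = 84.88 g
  Al2O3: 11.85% × 1000 = 118.5 g
Per-oxide balance check per the reported batch figures, relative to the basis at hand (every target is met by its sum net of answer rounding effects):
  BaO: 126.7·0.7768 = 98.42 g (target 98.42 g)
  ZrO2: 142.5·0.6711 = 95.63 g (target 95.63 g)
  SiO2: 558.7·0.9950 + 142.5·0.3279 = 602.6 g (target 602.6 g)
  SrO: 120.2·0.7062 = 84.89 g (target 84.88 g)
  Al2O3: 558.7·0.003000 + 117.3·0.9960 = 118.5 g (target 118.5 g)
Auditing the glass mass value: total charge less LOI = 1000 g (oxide target masses add up to 1000 g; with the basis standing at 1000 g — differing by rounding only).
Total batch = Σ batch = 1065 g; LOI removed, Σ of batch·LOI: 65.32 g; glass ÷ batch gives a yield of 93.87%.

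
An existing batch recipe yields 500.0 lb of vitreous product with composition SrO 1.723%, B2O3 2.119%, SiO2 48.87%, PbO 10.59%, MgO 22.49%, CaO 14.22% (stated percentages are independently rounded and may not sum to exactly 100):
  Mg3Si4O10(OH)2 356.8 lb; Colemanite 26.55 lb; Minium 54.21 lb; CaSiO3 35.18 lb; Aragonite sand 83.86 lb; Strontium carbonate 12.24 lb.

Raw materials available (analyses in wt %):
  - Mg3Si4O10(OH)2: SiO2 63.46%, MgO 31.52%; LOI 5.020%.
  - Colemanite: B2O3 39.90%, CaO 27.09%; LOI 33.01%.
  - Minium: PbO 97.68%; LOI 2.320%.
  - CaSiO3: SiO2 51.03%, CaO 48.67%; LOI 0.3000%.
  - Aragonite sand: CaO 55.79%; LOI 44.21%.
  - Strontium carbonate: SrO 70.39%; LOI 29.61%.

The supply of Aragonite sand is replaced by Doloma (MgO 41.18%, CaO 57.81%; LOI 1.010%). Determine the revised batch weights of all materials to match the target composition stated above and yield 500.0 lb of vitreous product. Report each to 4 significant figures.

Revised batch per 500.0 lb vitreous product:
  Mg3Si4O10(OH)2: 312.1 lb
  Colemanite: 26.55 lb
  Minium: 54.21 lb
  CaSiO3: 90.71 lb
  Doloma: 34.18 lb
  Strontium carbonate: 12.24 lb
Total batch = 530.0 lb; LOI loss = 29.93 lb

Rounding to four significant digits governs each mid-chain value as shown; all arithmetic keeps exact precision at each step; exactly one rounding lands on every reported number. Derived quantities, including ignition loss, glass mass, the totals, yield, the six compositions, are rebuilt from the batch weights for 500.0 lb of glass at full float precision exactly as shown in question or answer.
Oxide mass targets, per 500.0 lb vitreous product:
  SrO: 1.723% × 500.0 = 8.615 lb
  B2O3: 2.119% × 500.0 = 10.60 lb
  SiO2: 48.87% × 500.0 = 244.4 lb
  PbO: 10.59% × 500.0 = 52.95 lb
  MgO: 22.49% × 500.0 = 112.4 lb
  CaO: 14.22% × 500.0 = 71.10 lb
Balance tally, oxide-wise, from the weights as reported, at the basis given (summed amounts equal target values within answer rounding):
  SrO: 12.24·0.7039 = 8.616 lb (target 8.615 lb)
  B2O3: 26.55·0.3990 = 10.59 lb (target 10.60 lb)
  SiO2: 312.1·0.6346 + 90.71·0.5103 = 244.3 lb (target 244.4 lb)
  PbO: 54.21·0.9768 = 52.95 lb (target 52.95 lb)
  MgO: 312.1·0.3152 + 34.18·0.4118 = 112.4 lb (target 112.4 lb)
  CaO: 26.55·0.2709 + 90.71·0.4867 + 34.18·0.5781 = 71.10 lb (target 71.10 lb)
Glass-mass bookkeeping: net batch after ignition = 500.1 lb (the Σ of target masses is 500.1 lb; basis as stated: 500.0 lb — deltas are rounding alone).
Batch grand total — Σ batch = 530.0 lb; loss to ignition Σ batch·LOI = 29.93 lb; yield: glass divided by total = 94.35%.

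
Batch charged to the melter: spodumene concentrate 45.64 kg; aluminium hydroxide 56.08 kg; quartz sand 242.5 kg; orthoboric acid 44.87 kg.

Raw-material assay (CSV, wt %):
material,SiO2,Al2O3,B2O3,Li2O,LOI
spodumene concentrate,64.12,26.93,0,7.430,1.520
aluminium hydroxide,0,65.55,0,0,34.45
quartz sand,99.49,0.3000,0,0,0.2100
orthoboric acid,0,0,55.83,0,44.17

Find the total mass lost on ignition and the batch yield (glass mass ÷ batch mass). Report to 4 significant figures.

LOI loss = 40.34 kg; glass = 348.7 kg; yield = 89.63%

Working values are displayed, rounded to four significant figures, in the working; all internal work carries exact precision from start to finish. Each reported figure carries a single rounding. Derived quantities are rebuilt from the weighed amounts at 348.7 kg of glass at exact precision (glass mass, the yield, LOI, the totals, the four compositions), as they appear in either problem or answer.
Loss on ignition, line by line:
  spodumene concentrate: 45.64 × 0.01520 = 0.6937 kg
  aluminium hydroxide: 56.08 × 0.3445 = 19.32 kg
  quartz sand: 242.5 × 0.002100 = 0.5092 kg
  orthoboric acid: 44.87 × 0.4417 = 19.82 kg
Total LOI = 40.34 kg
Glass = batch − LOI = 389.1 − 40.34 = 348.7 kg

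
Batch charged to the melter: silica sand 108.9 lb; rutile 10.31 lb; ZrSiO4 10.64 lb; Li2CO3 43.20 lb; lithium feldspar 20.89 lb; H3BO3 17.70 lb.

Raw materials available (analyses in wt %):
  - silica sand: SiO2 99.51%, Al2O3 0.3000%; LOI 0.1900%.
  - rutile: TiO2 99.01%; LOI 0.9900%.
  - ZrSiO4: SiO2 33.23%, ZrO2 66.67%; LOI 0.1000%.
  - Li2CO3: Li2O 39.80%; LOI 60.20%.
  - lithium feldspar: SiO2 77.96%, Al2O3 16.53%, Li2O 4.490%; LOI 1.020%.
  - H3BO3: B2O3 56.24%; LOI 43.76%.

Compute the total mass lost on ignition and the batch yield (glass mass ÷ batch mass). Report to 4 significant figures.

LOI loss = 34.28 lb; glass = 177.4 lb; yield = 83.80%

The intermediate values are printed rounded off to 4 significant digits as written. All internal work maintains exact precision all the way through — every reported value is rounded a single time. Derived quantities (the yield, LOI, glass mass, totals, the six compositions) are computed from the weighed amounts on 177.4 lb of glass in full float precision as they appear in problem or answer.
Material-by-material LOI:
  silica sand: 108.9 × 0.001900 = 0.2069 lb
  rutile: 10.31 × 0.009900 = 0.1021 lb
  ZrSiO4: 10.64 × 0.001000 = 0.01064 lb
  Li2CO3: 43.20 × 0.6020 = 26.01 lb
  lithium feldspar: 20.89 × 0.01020 = 0.2131 lb
  H3BO3: 17.70 × 0.4376 = 7.746 lb
Total LOI = 34.28 lb
Glass = batch − LOI = 211.6 − 34.28 = 177.4 lb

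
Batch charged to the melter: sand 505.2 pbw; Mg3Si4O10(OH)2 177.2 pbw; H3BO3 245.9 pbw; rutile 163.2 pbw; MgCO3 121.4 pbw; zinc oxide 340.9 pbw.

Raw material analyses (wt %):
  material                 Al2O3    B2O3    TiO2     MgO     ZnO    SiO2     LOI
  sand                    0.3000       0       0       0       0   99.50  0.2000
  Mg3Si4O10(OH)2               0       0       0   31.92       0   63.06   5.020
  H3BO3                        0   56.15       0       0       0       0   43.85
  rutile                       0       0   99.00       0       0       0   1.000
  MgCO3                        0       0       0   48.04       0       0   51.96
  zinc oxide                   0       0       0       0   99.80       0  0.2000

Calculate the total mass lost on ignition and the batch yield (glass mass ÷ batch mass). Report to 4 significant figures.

LOI loss = 183.1 pbw; glass = 1371 pbw; yield = 88.21%

All internal work maintains full float precision from first step to last. Working values are shown (rounded to four significant digits) in the working; each reported number sees exactly one rounding — derived quantities are recomputed at exact precision (six oxide percentages, glass mass, LOI, the totals, yield) using the weight values on 1371 pbw of glass, as written in the problem or the answer.
Material-by-material LOI:
  sand: 505.2 × 0.002000 = 1.010 pbw
  Mg3Si4O10(OH)2: 177.2 × 0.05020 = 8.895 pbw
  H3BO3: 245.9 × 0.4385 = 107.8 pbw
  rutile: 163.2 × 0.01000 = 1.632 pbw
  MgCO3: 121.4 × 0.5196 = 63.08 pbw
  zinc oxide: 340.9 × 0.002000 = 0.6818 pbw
Total LOI = 183.1 pbw
Glass = batch − LOI = 1554 − 183.1 = 1371 pbw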